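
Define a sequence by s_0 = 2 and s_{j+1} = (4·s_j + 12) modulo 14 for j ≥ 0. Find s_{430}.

Listing terms: s_0 = 2,  s_1 = 6,  s_2 = 8,  s_3 = 2.
The sequence repeats with period 3.
So s_{430} = s_{0 + ((430-0) mod 3)} = s_1 = 6.

6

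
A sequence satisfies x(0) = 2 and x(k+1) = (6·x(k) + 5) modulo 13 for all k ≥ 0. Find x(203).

6

We have x(0) = 2,  x(1) = 4,  x(2) = 3,  x(3) = 10,  x(4) = 0,  x(5) = 5,  x(6) = 9,  x(7) = 7,  x(8) = 8,  x(9) = 1,  x(10) = 11,  x(11) = 6,  x(12) = 2.
Since x(12) = x(0) = 2, the sequence is periodic with period 12.
(203 - 0) mod 12 = 11, so x(203) = x(11) = 6.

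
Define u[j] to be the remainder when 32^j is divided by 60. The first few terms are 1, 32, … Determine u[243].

8

We have u[0] = 1, u[1] = 32, u[2] = 4, u[3] = 8, u[4] = 16, u[5] = 32.
Since u[5] = u[1] = 32, the sequence is eventually periodic: after a pre-period of length 1 it cycles with period 4.
For j ≥ 1, u[j] depends only on (j - 1) mod 4. (243 - 1) mod 4 = 2, so u[243] = u[3] = 8.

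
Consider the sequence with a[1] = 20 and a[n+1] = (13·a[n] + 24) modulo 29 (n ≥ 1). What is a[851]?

a[1] = 20; a[2] = 23; a[3] = 4; a[4] = 18; a[5] = 26; a[6] = 14; a[7] = 3; a[8] = 5; a[9] = 2; a[10] = 21; a[11] = 7; a[12] = 28; a[13] = 11; a[14] = 22; a[15] = 20.
The sequence repeats with period 14.
So a[851] = a[1 + ((851-1) mod 14)] = a[11] = 7.

7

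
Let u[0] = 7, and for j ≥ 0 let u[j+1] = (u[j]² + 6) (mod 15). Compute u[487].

10

u[0] = 7,  u[1] = 10,  u[2] = 1,  u[3] = 7.
The sequence repeats with period 3.
So u[487] = u[0 + ((487-0) mod 3)] = u[1] = 10.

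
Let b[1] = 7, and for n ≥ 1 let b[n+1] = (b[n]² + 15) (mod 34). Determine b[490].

24

We have b[1] = 7,  b[2] = 30,  b[3] = 31,  b[4] = 24,  b[5] = 13,  b[6] = 14,  b[7] = 7.
Since b[7] = b[1] = 7, the sequence is periodic with period 6.
(490 - 1) mod 6 = 3, so b[490] = b[4] = 24.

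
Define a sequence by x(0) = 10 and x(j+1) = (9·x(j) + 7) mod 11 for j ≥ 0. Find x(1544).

We have x(0) = 10, x(1) = 9, x(2) = 0, x(3) = 7, x(4) = 4, x(5) = 10.
The sequence repeats with period 5.
(1544 - 0) mod 5 = 4, so x(1544) = x(4) = 4.

4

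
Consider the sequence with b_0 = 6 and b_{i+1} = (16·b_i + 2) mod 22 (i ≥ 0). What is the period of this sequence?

5

b_0 = 6, b_1 = 10, b_2 = 8, b_3 = 20, b_4 = 14, b_5 = 6.
Since b_5 = b_0 = 6, the sequence is periodic with period 5.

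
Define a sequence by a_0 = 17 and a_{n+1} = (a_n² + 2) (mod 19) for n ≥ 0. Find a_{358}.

6

Computing terms: a_0 = 17,  a_1 = 6,  a_2 = 0,  a_3 = 2,  a_4 = 6.
Since a_4 = a_1 = 6, the sequence is eventually periodic: after a pre-period of length 1 it cycles with period 3.
For n ≥ 1, a_n depends only on (n - 1) mod 3. (358 - 1) mod 3 = 0, so a_{358} = a_1 = 6.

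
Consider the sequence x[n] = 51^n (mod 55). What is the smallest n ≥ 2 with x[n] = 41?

Computing terms: x[1] = 51,  x[2] = 16,  x[3] = 46,  x[4] = 36,  x[5] = 21,  x[6] = 26,  x[7] = 6,  x[8] = 31,  x[9] = 41,  x[10] = 1,  x[11] = 51.
Since x[11] = x[1] = 51, the sequence is periodic with period 10.
The value 41 first appears (with n ≥ 2) at x[9].

9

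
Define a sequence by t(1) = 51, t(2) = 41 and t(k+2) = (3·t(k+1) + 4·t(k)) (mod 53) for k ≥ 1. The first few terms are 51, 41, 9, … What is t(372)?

22

We have t(1) = 51,  t(2) = 41,  t(3) = 9,  t(4) = 32,  t(5) = 26,  t(6) = 47,  t(7) = 33,  t(8) = 22,  t(9) = 39,  t(10) = 46,  t(11) = 29,  t(12) = 6,  t(13) = 28,  t(14) = 2,  t(15) = 12,  t(16) = 44,  t(17) = 21,  t(18) = 27,  t(19) = 6,  t(20) = 20,  t(21) = 31,  t(22) = 14,  t(23) = 7,  t(24) = 24,  t(25) = 47,  t(26) = 25,  t(27) = 51,  t(28) = 41.
Since (t(27), t(28)) = (t(1), t(2)) = (51, 41) (two consecutive terms determine the rest), the sequence is periodic with period 26.
So t(372) = t(1 + ((372-1) mod 26)) = t(8) = 22.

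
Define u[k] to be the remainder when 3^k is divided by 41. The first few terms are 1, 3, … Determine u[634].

We have u[0] = 1, u[1] = 3, u[2] = 9, u[3] = 27, u[4] = 40, u[5] = 38, u[6] = 32, u[7] = 14, u[8] = 1.
The sequence repeats with period 8.
(634 - 0) mod 8 = 2, so u[634] = u[2] = 9.

9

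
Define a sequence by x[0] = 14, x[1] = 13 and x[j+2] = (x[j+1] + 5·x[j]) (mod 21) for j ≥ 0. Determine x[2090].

x[0] = 14,  x[1] = 13,  x[2] = 20,  x[3] = 1,  x[4] = 17,  x[5] = 1,  x[6] = 2,  x[7] = 7,  x[8] = 17,  x[9] = 10,  x[10] = 11,  x[11] = 19,  x[12] = 11,  x[13] = 1,  x[14] = 14,  x[15] = 19,  x[16] = 5,  x[17] = 16,  x[18] = 20,  x[19] = 16,  x[20] = 11,  x[21] = 7,  x[22] = 20,  x[23] = 13,  x[24] = 8,  x[25] = 10,  x[26] = 8,  x[27] = 16,  x[28] = 14,  x[29] = 10,  x[30] = 17,  x[31] = 4,  x[32] = 5,  x[33] = 4,  x[34] = 8,  x[35] = 7,  x[36] = 5,  x[37] = 19,  x[38] = 2,  x[39] = 13,  x[40] = 2,  x[41] = 4,  x[42] = 14,  x[43] = 13.
The sequence repeats with period 42.
So x[2090] = x[0 + ((2090-0) mod 42)] = x[32] = 5.

5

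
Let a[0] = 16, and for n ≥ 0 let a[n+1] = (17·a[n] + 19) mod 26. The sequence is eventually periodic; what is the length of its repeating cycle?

We have a[0] = 16, a[1] = 5, a[2] = 0, a[3] = 19, a[4] = 4, a[5] = 9, a[6] = 16.
The sequence repeats with period 6.

6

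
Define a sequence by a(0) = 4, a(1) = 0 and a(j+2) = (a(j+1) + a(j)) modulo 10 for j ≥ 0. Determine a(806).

We have a(0) = 4, a(1) = 0, a(2) = 4, a(3) = 4, a(4) = 8, a(5) = 2, a(6) = 0, a(7) = 2, a(8) = 2, a(9) = 4, a(10) = 6, a(11) = 0, a(12) = 6, a(13) = 6, a(14) = 2, a(15) = 8, a(16) = 0, a(17) = 8, a(18) = 8, a(19) = 6, a(20) = 4, a(21) = 0.
Since (a(20), a(21)) = (a(0), a(1)) = (4, 0) (two consecutive terms determine the rest), the sequence is periodic with period 20.
(806 - 0) mod 20 = 6, so a(806) = a(6) = 0.

0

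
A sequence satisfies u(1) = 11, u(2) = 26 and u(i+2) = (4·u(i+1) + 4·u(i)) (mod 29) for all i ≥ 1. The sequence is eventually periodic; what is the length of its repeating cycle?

35

We have u(1) = 11; u(2) = 26; u(3) = 3; u(4) = 0; u(5) = 12; u(6) = 19; u(7) = 8; u(8) = 21; u(9) = 0; u(10) = 26; u(11) = 17; u(12) = 27; u(13) = 2; u(14) = 0; u(15) = 8; u(16) = 3; u(17) = 15; u(18) = 14; u(19) = 0; u(20) = 27; u(21) = 21; u(22) = 18; u(23) = 11; u(24) = 0; u(25) = 15; u(26) = 2; u(27) = 10; u(28) = 19; u(29) = 0; u(30) = 18; u(31) = 14; u(32) = 12; u(33) = 17; u(34) = 0; u(35) = 10; u(36) = 11; u(37) = 26.
Since (u(36), u(37)) = (u(1), u(2)) = (11, 26) (two consecutive terms determine the rest), the sequence is periodic with period 35.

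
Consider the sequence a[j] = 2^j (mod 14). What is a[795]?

We have a[1] = 2, a[2] = 4, a[3] = 8, a[4] = 2.
The sequence repeats with period 3.
(795 - 1) mod 3 = 2, so a[795] = a[3] = 8.

8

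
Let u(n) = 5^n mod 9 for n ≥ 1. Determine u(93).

8

We have u(1) = 5; u(2) = 7; u(3) = 8; u(4) = 4; u(5) = 2; u(6) = 1; u(7) = 5.
Since u(7) = u(1) = 5, the sequence is periodic with period 6.
(93 - 1) mod 6 = 2, so u(93) = u(3) = 8.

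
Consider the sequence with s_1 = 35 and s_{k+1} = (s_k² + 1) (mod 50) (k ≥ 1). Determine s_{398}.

26

Listing terms: s_1 = 35; s_2 = 26; s_3 = 27; s_4 = 30; s_5 = 1; s_6 = 2; s_7 = 5; s_8 = 26.
Since s_8 = s_2 = 26, the sequence is eventually periodic: after a pre-period of length 1 it cycles with period 6.
For k ≥ 2, s_k depends only on (k - 2) mod 6. (398 - 2) mod 6 = 0, so s_{398} = s_2 = 26.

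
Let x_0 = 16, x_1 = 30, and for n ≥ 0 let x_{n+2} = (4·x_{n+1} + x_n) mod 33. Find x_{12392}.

Computing terms: x_0 = 16; x_1 = 30; x_2 = 4; x_3 = 13; x_4 = 23; x_5 = 6; x_6 = 14; x_7 = 29; x_8 = 31; x_9 = 21; x_{10} = 16; x_{11} = 19; x_{12} = 26; x_{13} = 24; x_{14} = 23; x_{15} = 17; x_{16} = 25; x_{17} = 18; x_{18} = 31; x_{19} = 10; x_{20} = 5; x_{21} = 30; x_{22} = 26; x_{23} = 2; x_{24} = 1; x_{25} = 6; x_{26} = 25; x_{27} = 7; x_{28} = 20; x_{29} = 21; x_{30} = 5; x_{31} = 8; x_{32} = 4; x_{33} = 24; x_{34} = 1; x_{35} = 28; x_{36} = 14; x_{37} = 18; x_{38} = 20; x_{39} = 32; x_{40} = 16; x_{41} = 30.
Since (x_{40}, x_{41}) = (x_0, x_1) = (16, 30) (two consecutive terms determine the rest), the sequence is periodic with period 40.
(12392 - 0) mod 40 = 32, so x_{12392} = x_{32} = 4.

4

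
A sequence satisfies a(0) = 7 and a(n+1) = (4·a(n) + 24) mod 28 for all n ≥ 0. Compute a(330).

Computing terms: a(0) = 7; a(1) = 24; a(2) = 8; a(3) = 0; a(4) = 24.
Since a(4) = a(1) = 24, the sequence is eventually periodic: after a pre-period of length 1 it cycles with period 3.
For n ≥ 1, a(n) depends only on (n - 1) mod 3. (330 - 1) mod 3 = 2, so a(330) = a(3) = 0.

0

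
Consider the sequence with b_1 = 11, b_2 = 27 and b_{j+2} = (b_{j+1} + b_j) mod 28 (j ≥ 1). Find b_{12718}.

21

We have b_1 = 11, b_2 = 27, b_3 = 10, b_4 = 9, b_5 = 19, b_6 = 0, b_7 = 19, b_8 = 19, b_9 = 10, b_{10} = 1, b_{11} = 11, b_{12} = 12, b_{13} = 23, b_{14} = 7, b_{15} = 2, b_{16} = 9, b_{17} = 11, b_{18} = 20, b_{19} = 3, b_{20} = 23, b_{21} = 26, b_{22} = 21, b_{23} = 19, b_{24} = 12, b_{25} = 3, b_{26} = 15, b_{27} = 18, b_{28} = 5, b_{29} = 23, b_{30} = 0, b_{31} = 23, b_{32} = 23, b_{33} = 18, b_{34} = 13, b_{35} = 3, b_{36} = 16, b_{37} = 19, b_{38} = 7, b_{39} = 26, b_{40} = 5, b_{41} = 3, b_{42} = 8, b_{43} = 11, b_{44} = 19, b_{45} = 2, b_{46} = 21, b_{47} = 23, b_{48} = 16, b_{49} = 11, b_{50} = 27.
Since (b_{49}, b_{50}) = (b_1, b_2) = (11, 27) (two consecutive terms determine the rest), the sequence is periodic with period 48.
So b_{12718} = b_{1 + ((12718-1) mod 48)} = b_{46} = 21.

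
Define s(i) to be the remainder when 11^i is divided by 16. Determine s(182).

Computing terms: s(1) = 11, s(2) = 9, s(3) = 3, s(4) = 1, s(5) = 11.
Since s(5) = s(1) = 11, the sequence is periodic with period 4.
(182 - 1) mod 4 = 1, so s(182) = s(2) = 9.

9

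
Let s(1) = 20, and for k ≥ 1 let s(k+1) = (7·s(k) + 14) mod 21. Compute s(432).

0

Computing terms: s(1) = 20, s(2) = 7, s(3) = 0, s(4) = 14, s(5) = 7.
Since s(5) = s(2) = 7, the sequence is eventually periodic: after a pre-period of length 1 it cycles with period 3.
For k ≥ 2, s(k) depends only on (k - 2) mod 3. (432 - 2) mod 3 = 1, so s(432) = s(3) = 0.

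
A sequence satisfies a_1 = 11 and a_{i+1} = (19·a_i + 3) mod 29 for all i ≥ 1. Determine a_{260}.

13

a_1 = 11,  a_2 = 9,  a_3 = 0,  a_4 = 3,  a_5 = 2,  a_6 = 12,  a_7 = 28,  a_8 = 13,  a_9 = 18,  a_{10} = 26,  a_{11} = 4,  a_{12} = 21,  a_{13} = 25,  a_{14} = 14,  a_{15} = 8,  a_{16} = 10,  a_{17} = 19,  a_{18} = 16,  a_{19} = 17,  a_{20} = 7,  a_{21} = 20,  a_{22} = 6,  a_{23} = 1,  a_{24} = 22,  a_{25} = 15,  a_{26} = 27,  a_{27} = 23,  a_{28} = 5,  a_{29} = 11.
The sequence repeats with period 28.
(260 - 1) mod 28 = 7, so a_{260} = a_8 = 13.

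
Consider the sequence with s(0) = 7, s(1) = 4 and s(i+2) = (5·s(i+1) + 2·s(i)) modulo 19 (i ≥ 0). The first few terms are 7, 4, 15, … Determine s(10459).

12

Listing terms: s(0) = 7,  s(1) = 4,  s(2) = 15,  s(3) = 7,  s(4) = 8,  s(5) = 16,  s(6) = 1,  s(7) = 18,  s(8) = 16,  s(9) = 2,  s(10) = 4,  s(11) = 5,  s(12) = 14,  s(13) = 4,  s(14) = 10,  s(15) = 1,  s(16) = 6,  s(17) = 13,  s(18) = 1,  s(19) = 12,  s(20) = 5,  s(21) = 11,  s(22) = 8,  s(23) = 5,  s(24) = 3,  s(25) = 6,  s(26) = 17,  s(27) = 2,  s(28) = 6,  s(29) = 15,  s(30) = 11,  s(31) = 9,  s(32) = 10,  s(33) = 11,  s(34) = 18,  s(35) = 17,  s(36) = 7,  s(37) = 12,  s(38) = 17,  s(39) = 14,  s(40) = 9,  s(41) = 16,  s(42) = 3,  s(43) = 9,  s(44) = 13,  s(45) = 7,  s(46) = 4.
Since (s(45), s(46)) = (s(0), s(1)) = (7, 4) (two consecutive terms determine the rest), the sequence is periodic with period 45.
(10459 - 0) mod 45 = 19, so s(10459) = s(19) = 12.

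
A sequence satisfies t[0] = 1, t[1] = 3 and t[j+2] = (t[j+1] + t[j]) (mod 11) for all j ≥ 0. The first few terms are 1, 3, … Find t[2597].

We have t[0] = 1, t[1] = 3, t[2] = 4, t[3] = 7, t[4] = 0, t[5] = 7, t[6] = 7, t[7] = 3, t[8] = 10, t[9] = 2, t[10] = 1, t[11] = 3.
The sequence repeats with period 10.
(2597 - 0) mod 10 = 7, so t[2597] = t[7] = 3.

3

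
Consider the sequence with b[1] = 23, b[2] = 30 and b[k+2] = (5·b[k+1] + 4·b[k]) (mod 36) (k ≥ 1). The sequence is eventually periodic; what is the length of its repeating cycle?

24

Listing terms: b[1] = 23, b[2] = 30, b[3] = 26, b[4] = 34, b[5] = 22, b[6] = 30, b[7] = 22, b[8] = 14, b[9] = 14, b[10] = 18, b[11] = 2, b[12] = 10, b[13] = 22, b[14] = 6, b[15] = 10, b[16] = 2, b[17] = 14, b[18] = 6, b[19] = 14, b[20] = 22, b[21] = 22, b[22] = 18, b[23] = 34, b[24] = 26, b[25] = 14, b[26] = 30, b[27] = 26.
Since (b[26], b[27]) = (b[2], b[3]) = (30, 26) (two consecutive terms determine the rest), the sequence is eventually periodic: after a pre-period of length 1 it cycles with period 24.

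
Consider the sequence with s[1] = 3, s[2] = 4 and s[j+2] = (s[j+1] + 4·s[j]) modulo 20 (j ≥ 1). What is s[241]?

s[1] = 3, s[2] = 4, s[3] = 16, s[4] = 12, s[5] = 16, s[6] = 4, s[7] = 8, s[8] = 4, s[9] = 16.
Since (s[8], s[9]) = (s[2], s[3]) = (4, 16) (two consecutive terms determine the rest), the sequence is eventually periodic: after a pre-period of length 1 it cycles with period 6.
For j ≥ 2, s[j] depends only on (j - 2) mod 6. (241 - 2) mod 6 = 5, so s[241] = s[7] = 8.

8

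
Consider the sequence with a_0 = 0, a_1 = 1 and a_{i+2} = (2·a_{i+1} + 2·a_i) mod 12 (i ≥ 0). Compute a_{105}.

0

a_0 = 0, a_1 = 1, a_2 = 2, a_3 = 6, a_4 = 4, a_5 = 8, a_6 = 0, a_7 = 4, a_8 = 8.
Since (a_7, a_8) = (a_4, a_5) = (4, 8) (two consecutive terms determine the rest), the sequence is eventually periodic: after a pre-period of length 4 it cycles with period 3.
For i ≥ 4, a_i depends only on (i - 4) mod 3. (105 - 4) mod 3 = 2, so a_{105} = a_6 = 0.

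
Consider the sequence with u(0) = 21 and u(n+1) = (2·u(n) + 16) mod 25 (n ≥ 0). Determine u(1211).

u(0) = 21, u(1) = 8, u(2) = 7, u(3) = 5, u(4) = 1, u(5) = 18, u(6) = 2, u(7) = 20, u(8) = 6, u(9) = 3, u(10) = 22, u(11) = 10, u(12) = 11, u(13) = 13, u(14) = 17, u(15) = 0, u(16) = 16, u(17) = 23, u(18) = 12, u(19) = 15, u(20) = 21.
Since u(20) = u(0) = 21, the sequence is periodic with period 20.
(1211 - 0) mod 20 = 11, so u(1211) = u(11) = 10.

10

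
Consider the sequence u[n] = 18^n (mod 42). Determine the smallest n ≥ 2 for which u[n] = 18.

Computing terms: u[1] = 18, u[2] = 30, u[3] = 36, u[4] = 18.
Since u[4] = u[1] = 18, the sequence is periodic with period 3.
The value 18 next appears (with n ≥ 2) at u[4].

4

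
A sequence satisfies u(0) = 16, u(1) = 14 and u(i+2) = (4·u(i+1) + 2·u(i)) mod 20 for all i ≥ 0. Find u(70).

8

Listing terms: u(0) = 16; u(1) = 14; u(2) = 8; u(3) = 0; u(4) = 16; u(5) = 4; u(6) = 8; u(7) = 0.
Since (u(6), u(7)) = (u(2), u(3)) = (8, 0) (two consecutive terms determine the rest), the sequence is eventually periodic: after a pre-period of length 2 it cycles with period 4.
For i ≥ 2, u(i) depends only on (i - 2) mod 4. (70 - 2) mod 4 = 0, so u(70) = u(2) = 8.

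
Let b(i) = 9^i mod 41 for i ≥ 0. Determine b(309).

9

We have b(0) = 1, b(1) = 9, b(2) = 40, b(3) = 32, b(4) = 1.
Since b(4) = b(0) = 1, the sequence is periodic with period 4.
(309 - 0) mod 4 = 1, so b(309) = b(1) = 9.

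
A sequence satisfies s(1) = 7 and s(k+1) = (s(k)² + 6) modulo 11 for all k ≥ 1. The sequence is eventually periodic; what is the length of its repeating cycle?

5

We have s(1) = 7, s(2) = 0, s(3) = 6, s(4) = 9, s(5) = 10, s(6) = 7.
The sequence repeats with period 5.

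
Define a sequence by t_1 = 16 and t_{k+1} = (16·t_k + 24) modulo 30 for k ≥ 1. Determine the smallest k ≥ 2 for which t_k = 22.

5

We have t_1 = 16, t_2 = 10, t_3 = 4, t_4 = 28, t_5 = 22, t_6 = 16.
Since t_6 = t_1 = 16, the sequence is periodic with period 5.
The value 22 first appears (with k ≥ 2) at t_5.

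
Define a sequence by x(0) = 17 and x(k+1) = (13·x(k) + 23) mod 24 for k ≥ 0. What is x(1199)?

18

Listing terms: x(0) = 17,  x(1) = 4,  x(2) = 3,  x(3) = 14,  x(4) = 13,  x(5) = 0,  x(6) = 23,  x(7) = 10,  x(8) = 9,  x(9) = 20,  x(10) = 19,  x(11) = 6,  x(12) = 5,  x(13) = 16,  x(14) = 15,  x(15) = 2,  x(16) = 1,  x(17) = 12,  x(18) = 11,  x(19) = 22,  x(20) = 21,  x(21) = 8,  x(22) = 7,  x(23) = 18,  x(24) = 17.
Since x(24) = x(0) = 17, the sequence is periodic with period 24.
(1199 - 0) mod 24 = 23, so x(1199) = x(23) = 18.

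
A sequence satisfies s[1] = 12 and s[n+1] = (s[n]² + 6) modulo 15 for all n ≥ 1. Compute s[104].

We have s[1] = 12,  s[2] = 0,  s[3] = 6,  s[4] = 12.
The sequence repeats with period 3.
(104 - 1) mod 3 = 1, so s[104] = s[2] = 0.

0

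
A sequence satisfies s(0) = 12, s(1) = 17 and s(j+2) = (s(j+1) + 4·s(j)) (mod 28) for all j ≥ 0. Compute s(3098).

5

We have s(0) = 12; s(1) = 17; s(2) = 9; s(3) = 21; s(4) = 1; s(5) = 1; s(6) = 5; s(7) = 9; s(8) = 1; s(9) = 9; s(10) = 13; s(11) = 21; s(12) = 17; s(13) = 17; s(14) = 1; s(15) = 13; s(16) = 17; s(17) = 13; s(18) = 25; s(19) = 21; s(20) = 9; s(21) = 9; s(22) = 17; s(23) = 25; s(24) = 9; s(25) = 25; s(26) = 5; s(27) = 21; s(28) = 13; s(29) = 13; s(30) = 9; s(31) = 5; s(32) = 13; s(33) = 5; s(34) = 1; s(35) = 21; s(36) = 25; s(37) = 25; s(38) = 13; s(39) = 1; s(40) = 25; s(41) = 1; s(42) = 17; s(43) = 21; s(44) = 5; s(45) = 5; s(46) = 25; s(47) = 17; s(48) = 5; s(49) = 17; s(50) = 9.
Since (s(49), s(50)) = (s(1), s(2)) = (17, 9) (two consecutive terms determine the rest), the sequence is eventually periodic: after a pre-period of length 1 it cycles with period 48.
For j ≥ 1, s(j) depends only on (j - 1) mod 48. (3098 - 1) mod 48 = 25, so s(3098) = s(26) = 5.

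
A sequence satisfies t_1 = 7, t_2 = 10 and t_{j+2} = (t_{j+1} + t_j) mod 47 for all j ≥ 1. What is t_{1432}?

2

t_1 = 7,  t_2 = 10,  t_3 = 17,  t_4 = 27,  t_5 = 44,  t_6 = 24,  t_7 = 21,  t_8 = 45,  t_9 = 19,  t_{10} = 17,  t_{11} = 36,  t_{12} = 6,  t_{13} = 42,  t_{14} = 1,  t_{15} = 43,  t_{16} = 44,  t_{17} = 40,  t_{18} = 37,  t_{19} = 30,  t_{20} = 20,  t_{21} = 3,  t_{22} = 23,  t_{23} = 26,  t_{24} = 2,  t_{25} = 28,  t_{26} = 30,  t_{27} = 11,  t_{28} = 41,  t_{29} = 5,  t_{30} = 46,  t_{31} = 4,  t_{32} = 3,  t_{33} = 7,  t_{34} = 10.
Since (t_{33}, t_{34}) = (t_1, t_2) = (7, 10) (two consecutive terms determine the rest), the sequence is periodic with period 32.
(1432 - 1) mod 32 = 23, so t_{1432} = t_{24} = 2.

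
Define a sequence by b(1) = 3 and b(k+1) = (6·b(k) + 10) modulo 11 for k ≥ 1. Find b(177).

1

Computing terms: b(1) = 3,  b(2) = 6,  b(3) = 2,  b(4) = 0,  b(5) = 10,  b(6) = 4,  b(7) = 1,  b(8) = 5,  b(9) = 7,  b(10) = 8,  b(11) = 3.
Since b(11) = b(1) = 3, the sequence is periodic with period 10.
So b(177) = b(1 + ((177-1) mod 10)) = b(7) = 1.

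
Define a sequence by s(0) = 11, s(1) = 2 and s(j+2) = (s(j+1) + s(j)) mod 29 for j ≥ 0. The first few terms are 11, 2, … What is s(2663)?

We have s(0) = 11,  s(1) = 2,  s(2) = 13,  s(3) = 15,  s(4) = 28,  s(5) = 14,  s(6) = 13,  s(7) = 27,  s(8) = 11,  s(9) = 9,  s(10) = 20,  s(11) = 0,  s(12) = 20,  s(13) = 20,  s(14) = 11,  s(15) = 2.
The sequence repeats with period 14.
(2663 - 0) mod 14 = 3, so s(2663) = s(3) = 15.

15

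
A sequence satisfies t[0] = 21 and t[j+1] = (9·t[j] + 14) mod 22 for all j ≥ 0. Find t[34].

13

t[0] = 21,  t[1] = 5,  t[2] = 15,  t[3] = 17,  t[4] = 13,  t[5] = 21.
Since t[5] = t[0] = 21, the sequence is periodic with period 5.
(34 - 0) mod 5 = 4, so t[34] = t[4] = 13.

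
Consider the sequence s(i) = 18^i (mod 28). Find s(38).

Listing terms: s(1) = 18, s(2) = 16, s(3) = 8, s(4) = 4, s(5) = 16.
Since s(5) = s(2) = 16, the sequence is eventually periodic: after a pre-period of length 1 it cycles with period 3.
For i ≥ 2, s(i) depends only on (i - 2) mod 3. (38 - 2) mod 3 = 0, so s(38) = s(2) = 16.

16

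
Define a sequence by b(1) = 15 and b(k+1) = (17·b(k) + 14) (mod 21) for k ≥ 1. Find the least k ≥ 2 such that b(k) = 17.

2

We have b(1) = 15,  b(2) = 17,  b(3) = 9,  b(4) = 20,  b(5) = 18,  b(6) = 5,  b(7) = 15.
Since b(7) = b(1) = 15, the sequence is periodic with period 6.
The value 17 first appears (with k ≥ 2) at b(2).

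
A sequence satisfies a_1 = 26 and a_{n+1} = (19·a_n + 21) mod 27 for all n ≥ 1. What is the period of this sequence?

9

We have a_1 = 26; a_2 = 2; a_3 = 5; a_4 = 8; a_5 = 11; a_6 = 14; a_7 = 17; a_8 = 20; a_9 = 23; a_{10} = 26.
The sequence repeats with period 9.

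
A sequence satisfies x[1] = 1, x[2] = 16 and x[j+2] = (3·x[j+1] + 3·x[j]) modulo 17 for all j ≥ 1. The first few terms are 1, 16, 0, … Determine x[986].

x[1] = 1, x[2] = 16, x[3] = 0, x[4] = 14, x[5] = 8, x[6] = 15, x[7] = 1, x[8] = 14, x[9] = 11, x[10] = 7, x[11] = 3, x[12] = 13, x[13] = 14, x[14] = 13, x[15] = 13, x[16] = 10, x[17] = 1, x[18] = 16.
The sequence repeats with period 16.
So x[986] = x[1 + ((986-1) mod 16)] = x[10] = 7.

7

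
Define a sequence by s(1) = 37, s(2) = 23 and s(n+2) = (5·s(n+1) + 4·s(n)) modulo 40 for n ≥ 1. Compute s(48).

7

s(1) = 37, s(2) = 23, s(3) = 23, s(4) = 7, s(5) = 7, s(6) = 23, s(7) = 23.
Since (s(6), s(7)) = (s(2), s(3)) = (23, 23) (two consecutive terms determine the rest), the sequence is eventually periodic: after a pre-period of length 1 it cycles with period 4.
For n ≥ 2, s(n) depends only on (n - 2) mod 4. (48 - 2) mod 4 = 2, so s(48) = s(4) = 7.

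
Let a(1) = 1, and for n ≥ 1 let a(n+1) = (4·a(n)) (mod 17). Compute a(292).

Computing terms: a(1) = 1,  a(2) = 4,  a(3) = 16,  a(4) = 13,  a(5) = 1.
Since a(5) = a(1) = 1, the sequence is periodic with period 4.
(292 - 1) mod 4 = 3, so a(292) = a(4) = 13.

13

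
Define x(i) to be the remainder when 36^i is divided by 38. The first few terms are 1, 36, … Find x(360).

Listing terms: x(0) = 1; x(1) = 36; x(2) = 4; x(3) = 30; x(4) = 16; x(5) = 6; x(6) = 26; x(7) = 24; x(8) = 28; x(9) = 20; x(10) = 36.
Since x(10) = x(1) = 36, the sequence is eventually periodic: after a pre-period of length 1 it cycles with period 9.
For i ≥ 1, x(i) depends only on (i - 1) mod 9. (360 - 1) mod 9 = 8, so x(360) = x(9) = 20.

20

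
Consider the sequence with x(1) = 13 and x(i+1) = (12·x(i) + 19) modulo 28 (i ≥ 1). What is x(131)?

15

We have x(1) = 13,  x(2) = 7,  x(3) = 19,  x(4) = 23,  x(5) = 15,  x(6) = 3,  x(7) = 27,  x(8) = 7.
Since x(8) = x(2) = 7, the sequence is eventually periodic: after a pre-period of length 1 it cycles with period 6.
For i ≥ 2, x(i) depends only on (i - 2) mod 6. (131 - 2) mod 6 = 3, so x(131) = x(5) = 15.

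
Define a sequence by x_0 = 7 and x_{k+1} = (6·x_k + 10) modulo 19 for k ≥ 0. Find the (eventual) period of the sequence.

x_0 = 7; x_1 = 14; x_2 = 18; x_3 = 4; x_4 = 15; x_5 = 5; x_6 = 2; x_7 = 3; x_8 = 9; x_9 = 7.
Since x_9 = x_0 = 7, the sequence is periodic with period 9.

9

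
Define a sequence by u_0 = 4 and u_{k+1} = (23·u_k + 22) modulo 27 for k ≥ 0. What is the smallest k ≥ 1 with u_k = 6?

u_0 = 4,  u_1 = 6,  u_2 = 25,  u_3 = 3,  u_4 = 10,  u_5 = 9,  u_6 = 13,  u_7 = 24,  u_8 = 7,  u_9 = 21,  u_{10} = 19,  u_{11} = 0,  u_{12} = 22,  u_{13} = 15,  u_{14} = 16,  u_{15} = 12,  u_{16} = 1,  u_{17} = 18,  u_{18} = 4.
Since u_{18} = u_0 = 4, the sequence is periodic with period 18.
The value 6 first appears (with k ≥ 1) at u_1.

1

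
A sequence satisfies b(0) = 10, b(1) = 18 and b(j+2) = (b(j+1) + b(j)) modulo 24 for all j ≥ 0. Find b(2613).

6

Listing terms: b(0) = 10; b(1) = 18; b(2) = 4; b(3) = 22; b(4) = 2; b(5) = 0; b(6) = 2; b(7) = 2; b(8) = 4; b(9) = 6; b(10) = 10; b(11) = 16; b(12) = 2; b(13) = 18; b(14) = 20; b(15) = 14; b(16) = 10; b(17) = 0; b(18) = 10; b(19) = 10; b(20) = 20; b(21) = 6; b(22) = 2; b(23) = 8; b(24) = 10; b(25) = 18.
Since (b(24), b(25)) = (b(0), b(1)) = (10, 18) (two consecutive terms determine the rest), the sequence is periodic with period 24.
(2613 - 0) mod 24 = 21, so b(2613) = b(21) = 6.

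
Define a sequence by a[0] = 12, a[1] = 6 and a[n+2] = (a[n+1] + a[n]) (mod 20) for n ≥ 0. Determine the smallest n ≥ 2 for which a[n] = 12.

Computing terms: a[0] = 12; a[1] = 6; a[2] = 18; a[3] = 4; a[4] = 2; a[5] = 6; a[6] = 8; a[7] = 14; a[8] = 2; a[9] = 16; a[10] = 18; a[11] = 14; a[12] = 12; a[13] = 6.
The sequence repeats with period 12.
The value 12 next appears (with n ≥ 2) at a[12].

12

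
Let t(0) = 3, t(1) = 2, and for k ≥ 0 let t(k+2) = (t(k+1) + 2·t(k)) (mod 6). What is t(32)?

2

Computing terms: t(0) = 3,  t(1) = 2,  t(2) = 2,  t(3) = 0,  t(4) = 4,  t(5) = 4,  t(6) = 0,  t(7) = 2,  t(8) = 2.
Since (t(7), t(8)) = (t(1), t(2)) = (2, 2) (two consecutive terms determine the rest), the sequence is eventually periodic: after a pre-period of length 1 it cycles with period 6.
For k ≥ 1, t(k) depends only on (k - 1) mod 6. (32 - 1) mod 6 = 1, so t(32) = t(2) = 2.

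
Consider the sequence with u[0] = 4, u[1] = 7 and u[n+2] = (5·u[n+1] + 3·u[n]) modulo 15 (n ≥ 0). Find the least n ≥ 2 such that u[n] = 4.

Listing terms: u[0] = 4,  u[1] = 7,  u[2] = 2,  u[3] = 1,  u[4] = 11,  u[5] = 13,  u[6] = 8,  u[7] = 4,  u[8] = 14,  u[9] = 7,  u[10] = 2.
Since (u[9], u[10]) = (u[1], u[2]) = (7, 2) (two consecutive terms determine the rest), the sequence is eventually periodic: after a pre-period of length 1 it cycles with period 8.
The value 4 first appears (with n ≥ 2) at u[7].

7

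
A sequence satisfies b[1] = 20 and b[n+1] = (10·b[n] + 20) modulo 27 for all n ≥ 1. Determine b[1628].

16

We have b[1] = 20,  b[2] = 4,  b[3] = 6,  b[4] = 26,  b[5] = 10,  b[6] = 12,  b[7] = 5,  b[8] = 16,  b[9] = 18,  b[10] = 11,  b[11] = 22,  b[12] = 24,  b[13] = 17,  b[14] = 1,  b[15] = 3,  b[16] = 23,  b[17] = 7,  b[18] = 9,  b[19] = 2,  b[20] = 13,  b[21] = 15,  b[22] = 8,  b[23] = 19,  b[24] = 21,  b[25] = 14,  b[26] = 25,  b[27] = 0,  b[28] = 20.
The sequence repeats with period 27.
(1628 - 1) mod 27 = 7, so b[1628] = b[8] = 16.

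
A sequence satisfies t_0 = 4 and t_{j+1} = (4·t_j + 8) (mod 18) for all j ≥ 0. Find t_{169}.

0

t_0 = 4,  t_1 = 6,  t_2 = 14,  t_3 = 10,  t_4 = 12,  t_5 = 2,  t_6 = 16,  t_7 = 0,  t_8 = 8,  t_9 = 4.
The sequence repeats with period 9.
(169 - 0) mod 9 = 7, so t_{169} = t_7 = 0.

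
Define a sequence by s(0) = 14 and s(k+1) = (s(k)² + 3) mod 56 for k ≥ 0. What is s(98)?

12

Listing terms: s(0) = 14, s(1) = 31, s(2) = 12, s(3) = 35, s(4) = 52, s(5) = 19, s(6) = 28, s(7) = 3, s(8) = 12.
Since s(8) = s(2) = 12, the sequence is eventually periodic: after a pre-period of length 2 it cycles with period 6.
For k ≥ 2, s(k) depends only on (k - 2) mod 6. (98 - 2) mod 6 = 0, so s(98) = s(2) = 12.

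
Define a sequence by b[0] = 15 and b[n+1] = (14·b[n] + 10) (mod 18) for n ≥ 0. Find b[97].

4

Listing terms: b[0] = 15; b[1] = 4; b[2] = 12; b[3] = 16; b[4] = 0; b[5] = 10; b[6] = 6; b[7] = 4.
Since b[7] = b[1] = 4, the sequence is eventually periodic: after a pre-period of length 1 it cycles with period 6.
For n ≥ 1, b[n] depends only on (n - 1) mod 6. (97 - 1) mod 6 = 0, so b[97] = b[1] = 4.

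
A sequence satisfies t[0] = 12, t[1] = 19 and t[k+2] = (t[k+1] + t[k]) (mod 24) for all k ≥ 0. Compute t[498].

4

Computing terms: t[0] = 12; t[1] = 19; t[2] = 7; t[3] = 2; t[4] = 9; t[5] = 11; t[6] = 20; t[7] = 7; t[8] = 3; t[9] = 10; t[10] = 13; t[11] = 23; t[12] = 12; t[13] = 11; t[14] = 23; t[15] = 10; t[16] = 9; t[17] = 19; t[18] = 4; t[19] = 23; t[20] = 3; t[21] = 2; t[22] = 5; t[23] = 7; t[24] = 12; t[25] = 19.
Since (t[24], t[25]) = (t[0], t[1]) = (12, 19) (two consecutive terms determine the rest), the sequence is periodic with period 24.
(498 - 0) mod 24 = 18, so t[498] = t[18] = 4.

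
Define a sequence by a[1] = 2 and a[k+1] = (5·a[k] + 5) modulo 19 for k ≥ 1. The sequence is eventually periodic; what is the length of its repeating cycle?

We have a[1] = 2, a[2] = 15, a[3] = 4, a[4] = 6, a[5] = 16, a[6] = 9, a[7] = 12, a[8] = 8, a[9] = 7, a[10] = 2.
The sequence repeats with period 9.

9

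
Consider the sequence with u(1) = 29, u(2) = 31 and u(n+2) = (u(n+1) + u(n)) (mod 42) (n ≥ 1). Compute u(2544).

Listing terms: u(1) = 29, u(2) = 31, u(3) = 18, u(4) = 7, u(5) = 25, u(6) = 32, u(7) = 15, u(8) = 5, u(9) = 20, u(10) = 25, u(11) = 3, u(12) = 28, u(13) = 31, u(14) = 17, u(15) = 6, u(16) = 23, u(17) = 29, u(18) = 10, u(19) = 39, u(20) = 7, u(21) = 4, u(22) = 11, u(23) = 15, u(24) = 26, u(25) = 41, u(26) = 25, u(27) = 24, u(28) = 7, u(29) = 31, u(30) = 38, u(31) = 27, u(32) = 23, u(33) = 8, u(34) = 31, u(35) = 39, u(36) = 28, u(37) = 25, u(38) = 11, u(39) = 36, u(40) = 5, u(41) = 41, u(42) = 4, u(43) = 3, u(44) = 7, u(45) = 10, u(46) = 17, u(47) = 27, u(48) = 2, u(49) = 29, u(50) = 31.
Since (u(49), u(50)) = (u(1), u(2)) = (29, 31) (two consecutive terms determine the rest), the sequence is periodic with period 48.
(2544 - 1) mod 48 = 47, so u(2544) = u(48) = 2.

2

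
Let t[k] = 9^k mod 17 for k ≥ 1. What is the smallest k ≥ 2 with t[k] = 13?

2

We have t[1] = 9; t[2] = 13; t[3] = 15; t[4] = 16; t[5] = 8; t[6] = 4; t[7] = 2; t[8] = 1; t[9] = 9.
The sequence repeats with period 8.
The value 13 first appears (with k ≥ 2) at t[2].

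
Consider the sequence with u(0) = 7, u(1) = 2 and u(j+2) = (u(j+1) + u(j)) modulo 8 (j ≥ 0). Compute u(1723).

2

Computing terms: u(0) = 7,  u(1) = 2,  u(2) = 1,  u(3) = 3,  u(4) = 4,  u(5) = 7,  u(6) = 3,  u(7) = 2,  u(8) = 5,  u(9) = 7,  u(10) = 4,  u(11) = 3,  u(12) = 7,  u(13) = 2.
The sequence repeats with period 12.
(1723 - 0) mod 12 = 7, so u(1723) = u(7) = 2.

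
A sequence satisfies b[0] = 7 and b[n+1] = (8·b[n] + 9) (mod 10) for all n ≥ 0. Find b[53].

5

Listing terms: b[0] = 7, b[1] = 5, b[2] = 9, b[3] = 1, b[4] = 7.
The sequence repeats with period 4.
(53 - 0) mod 4 = 1, so b[53] = b[1] = 5.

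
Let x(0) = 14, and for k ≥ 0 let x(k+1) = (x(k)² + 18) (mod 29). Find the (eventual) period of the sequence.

5

Listing terms: x(0) = 14, x(1) = 11, x(2) = 23, x(3) = 25, x(4) = 5, x(5) = 14.
Since x(5) = x(0) = 14, the sequence is periodic with period 5.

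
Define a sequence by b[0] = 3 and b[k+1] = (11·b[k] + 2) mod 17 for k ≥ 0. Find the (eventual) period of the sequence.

16

We have b[0] = 3, b[1] = 1, b[2] = 13, b[3] = 9, b[4] = 16, b[5] = 8, b[6] = 5, b[7] = 6, b[8] = 0, b[9] = 2, b[10] = 7, b[11] = 11, b[12] = 4, b[13] = 12, b[14] = 15, b[15] = 14, b[16] = 3.
Since b[16] = b[0] = 3, the sequence is periodic with period 16.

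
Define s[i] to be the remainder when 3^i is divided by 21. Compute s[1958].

9

Computing terms: s[1] = 3,  s[2] = 9,  s[3] = 6,  s[4] = 18,  s[5] = 12,  s[6] = 15,  s[7] = 3.
Since s[7] = s[1] = 3, the sequence is periodic with period 6.
So s[1958] = s[1 + ((1958-1) mod 6)] = s[2] = 9.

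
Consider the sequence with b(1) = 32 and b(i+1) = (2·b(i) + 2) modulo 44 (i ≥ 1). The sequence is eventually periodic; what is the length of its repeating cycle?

b(1) = 32,  b(2) = 22,  b(3) = 2,  b(4) = 6,  b(5) = 14,  b(6) = 30,  b(7) = 18,  b(8) = 38,  b(9) = 34,  b(10) = 26,  b(11) = 10,  b(12) = 22.
Since b(12) = b(2) = 22, the sequence is eventually periodic: after a pre-period of length 1 it cycles with period 10.

10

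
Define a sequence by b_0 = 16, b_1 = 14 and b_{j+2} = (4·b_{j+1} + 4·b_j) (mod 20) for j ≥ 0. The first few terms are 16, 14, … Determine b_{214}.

4

b_0 = 16, b_1 = 14, b_2 = 0, b_3 = 16, b_4 = 4, b_5 = 0, b_6 = 16.
Since (b_5, b_6) = (b_2, b_3) = (0, 16) (two consecutive terms determine the rest), the sequence is eventually periodic: after a pre-period of length 2 it cycles with period 3.
For j ≥ 2, b_j depends only on (j - 2) mod 3. (214 - 2) mod 3 = 2, so b_{214} = b_4 = 4.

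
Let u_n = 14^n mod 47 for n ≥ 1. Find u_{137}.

37

Computing terms: u_1 = 14, u_2 = 8, u_3 = 18, u_4 = 17, u_5 = 3, u_6 = 42, u_7 = 24, u_8 = 7, u_9 = 4, u_{10} = 9, u_{11} = 32, u_{12} = 25, u_{13} = 21, u_{14} = 12, u_{15} = 27, u_{16} = 2, u_{17} = 28, u_{18} = 16, u_{19} = 36, u_{20} = 34, u_{21} = 6, u_{22} = 37, u_{23} = 1, u_{24} = 14.
Since u_{24} = u_1 = 14, the sequence is periodic with period 23.
(137 - 1) mod 23 = 21, so u_{137} = u_{22} = 37.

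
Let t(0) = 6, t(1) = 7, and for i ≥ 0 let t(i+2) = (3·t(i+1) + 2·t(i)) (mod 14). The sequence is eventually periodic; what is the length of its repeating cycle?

Listing terms: t(0) = 6,  t(1) = 7,  t(2) = 5,  t(3) = 1,  t(4) = 13,  t(5) = 13,  t(6) = 9,  t(7) = 11,  t(8) = 9,  t(9) = 7,  t(10) = 11,  t(11) = 5,  t(12) = 9,  t(13) = 9,  t(14) = 3,  t(15) = 13,  t(16) = 3,  t(17) = 7,  t(18) = 13,  t(19) = 11,  t(20) = 3,  t(21) = 3,  t(22) = 1,  t(23) = 9,  t(24) = 1,  t(25) = 7,  t(26) = 9,  t(27) = 13,  t(28) = 1,  t(29) = 1,  t(30) = 5,  t(31) = 3,  t(32) = 5,  t(33) = 7,  t(34) = 3,  t(35) = 9,  t(36) = 5,  t(37) = 5,  t(38) = 11,  t(39) = 1,  t(40) = 11,  t(41) = 7,  t(42) = 1,  t(43) = 3,  t(44) = 11,  t(45) = 11,  t(46) = 13,  t(47) = 5,  t(48) = 13,  t(49) = 7,  t(50) = 5.
Since (t(49), t(50)) = (t(1), t(2)) = (7, 5) (two consecutive terms determine the rest), the sequence is eventually periodic: after a pre-period of length 1 it cycles with period 48.

48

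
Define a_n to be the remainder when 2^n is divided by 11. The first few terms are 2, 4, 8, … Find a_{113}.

We have a_1 = 2,  a_2 = 4,  a_3 = 8,  a_4 = 5,  a_5 = 10,  a_6 = 9,  a_7 = 7,  a_8 = 3,  a_9 = 6,  a_{10} = 1,  a_{11} = 2.
The sequence repeats with period 10.
So a_{113} = a_{1 + ((113-1) mod 10)} = a_3 = 8.

8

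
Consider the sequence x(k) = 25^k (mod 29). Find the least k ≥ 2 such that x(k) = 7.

6

We have x(1) = 25,  x(2) = 16,  x(3) = 23,  x(4) = 24,  x(5) = 20,  x(6) = 7,  x(7) = 1,  x(8) = 25.
Since x(8) = x(1) = 25, the sequence is periodic with period 7.
The value 7 first appears (with k ≥ 2) at x(6).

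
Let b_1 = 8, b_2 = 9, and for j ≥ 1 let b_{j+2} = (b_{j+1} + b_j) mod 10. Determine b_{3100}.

Computing terms: b_1 = 8, b_2 = 9, b_3 = 7, b_4 = 6, b_5 = 3, b_6 = 9, b_7 = 2, b_8 = 1, b_9 = 3, b_{10} = 4, b_{11} = 7, b_{12} = 1, b_{13} = 8, b_{14} = 9.
The sequence repeats with period 12.
So b_{3100} = b_{1 + ((3100-1) mod 12)} = b_4 = 6.

6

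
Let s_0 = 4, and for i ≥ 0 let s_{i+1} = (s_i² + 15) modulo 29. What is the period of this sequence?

We have s_0 = 4,  s_1 = 2,  s_2 = 19,  s_3 = 28,  s_4 = 16,  s_5 = 10,  s_6 = 28.
Since s_6 = s_3 = 28, the sequence is eventually periodic: after a pre-period of length 3 it cycles with period 3.

3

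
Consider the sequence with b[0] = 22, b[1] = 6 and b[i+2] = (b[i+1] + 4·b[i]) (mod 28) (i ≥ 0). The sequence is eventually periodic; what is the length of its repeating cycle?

Computing terms: b[0] = 22; b[1] = 6; b[2] = 10; b[3] = 6; b[4] = 18; b[5] = 14; b[6] = 2; b[7] = 2; b[8] = 10; b[9] = 18; b[10] = 2; b[11] = 18; b[12] = 26; b[13] = 14; b[14] = 6; b[15] = 6; b[16] = 2; b[17] = 26; b[18] = 6; b[19] = 26; b[20] = 22; b[21] = 14; b[22] = 18; b[23] = 18; b[24] = 6; b[25] = 22; b[26] = 18; b[27] = 22; b[28] = 10; b[29] = 14; b[30] = 26; b[31] = 26; b[32] = 18; b[33] = 10; b[34] = 26; b[35] = 10; b[36] = 2; b[37] = 14; b[38] = 22; b[39] = 22; b[40] = 26; b[41] = 2; b[42] = 22; b[43] = 2; b[44] = 6; b[45] = 14; b[46] = 10; b[47] = 10; b[48] = 22; b[49] = 6.
The sequence repeats with period 48.

48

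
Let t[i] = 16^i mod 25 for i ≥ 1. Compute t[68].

21

Computing terms: t[1] = 16; t[2] = 6; t[3] = 21; t[4] = 11; t[5] = 1; t[6] = 16.
Since t[6] = t[1] = 16, the sequence is periodic with period 5.
(68 - 1) mod 5 = 2, so t[68] = t[3] = 21.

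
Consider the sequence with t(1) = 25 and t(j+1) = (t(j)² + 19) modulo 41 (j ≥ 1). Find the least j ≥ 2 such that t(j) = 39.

8

We have t(1) = 25, t(2) = 29, t(3) = 40, t(4) = 20, t(5) = 9, t(6) = 18, t(7) = 15, t(8) = 39, t(9) = 23, t(10) = 15.
Since t(10) = t(7) = 15, the sequence is eventually periodic: after a pre-period of length 6 it cycles with period 3.
The value 39 first appears (with j ≥ 2) at t(8).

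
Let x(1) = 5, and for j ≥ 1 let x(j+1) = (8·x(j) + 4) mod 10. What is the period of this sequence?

4

Computing terms: x(1) = 5, x(2) = 4, x(3) = 6, x(4) = 2, x(5) = 0, x(6) = 4.
Since x(6) = x(2) = 4, the sequence is eventually periodic: after a pre-period of length 1 it cycles with period 4.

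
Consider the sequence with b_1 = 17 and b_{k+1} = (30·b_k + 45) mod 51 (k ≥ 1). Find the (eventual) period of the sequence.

4

Listing terms: b_1 = 17; b_2 = 45; b_3 = 18; b_4 = 24; b_5 = 0; b_6 = 45.
Since b_6 = b_2 = 45, the sequence is eventually periodic: after a pre-period of length 1 it cycles with period 4.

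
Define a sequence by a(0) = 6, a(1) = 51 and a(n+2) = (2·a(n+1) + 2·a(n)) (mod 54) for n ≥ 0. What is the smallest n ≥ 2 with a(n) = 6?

Computing terms: a(0) = 6; a(1) = 51; a(2) = 6; a(3) = 6; a(4) = 24; a(5) = 6; a(6) = 6.
Since (a(5), a(6)) = (a(2), a(3)) = (6, 6) (two consecutive terms determine the rest), the sequence is eventually periodic: after a pre-period of length 2 it cycles with period 3.
The value 6 first appears (with n ≥ 2) at a(2).

2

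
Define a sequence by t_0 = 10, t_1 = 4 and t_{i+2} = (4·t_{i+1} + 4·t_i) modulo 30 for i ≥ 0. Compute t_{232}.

Listing terms: t_0 = 10; t_1 = 4; t_2 = 26; t_3 = 0; t_4 = 14; t_5 = 26; t_6 = 10; t_7 = 24; t_8 = 16; t_9 = 10; t_{10} = 14; t_{11} = 6; t_{12} = 20; t_{13} = 14; t_{14} = 16; t_{15} = 0; t_{16} = 4; t_{17} = 16; t_{18} = 20; t_{19} = 24; t_{20} = 26; t_{21} = 20; t_{22} = 4; t_{23} = 6; t_{24} = 10; t_{25} = 4.
Since (t_{24}, t_{25}) = (t_0, t_1) = (10, 4) (two consecutive terms determine the rest), the sequence is periodic with period 24.
So t_{232} = t_{0 + ((232-0) mod 24)} = t_{16} = 4.

4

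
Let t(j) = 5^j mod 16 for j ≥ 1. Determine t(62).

We have t(1) = 5; t(2) = 9; t(3) = 13; t(4) = 1; t(5) = 5.
The sequence repeats with period 4.
(62 - 1) mod 4 = 1, so t(62) = t(2) = 9.

9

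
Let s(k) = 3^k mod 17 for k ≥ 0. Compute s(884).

13

Computing terms: s(0) = 1; s(1) = 3; s(2) = 9; s(3) = 10; s(4) = 13; s(5) = 5; s(6) = 15; s(7) = 11; s(8) = 16; s(9) = 14; s(10) = 8; s(11) = 7; s(12) = 4; s(13) = 12; s(14) = 2; s(15) = 6; s(16) = 1.
Since s(16) = s(0) = 1, the sequence is periodic with period 16.
(884 - 0) mod 16 = 4, so s(884) = s(4) = 13.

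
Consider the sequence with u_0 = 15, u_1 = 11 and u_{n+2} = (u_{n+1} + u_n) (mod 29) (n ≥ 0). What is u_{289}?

Listing terms: u_0 = 15, u_1 = 11, u_2 = 26, u_3 = 8, u_4 = 5, u_5 = 13, u_6 = 18, u_7 = 2, u_8 = 20, u_9 = 22, u_{10} = 13, u_{11} = 6, u_{12} = 19, u_{13} = 25, u_{14} = 15, u_{15} = 11.
Since (u_{14}, u_{15}) = (u_0, u_1) = (15, 11) (two consecutive terms determine the rest), the sequence is periodic with period 14.
So u_{289} = u_{0 + ((289-0) mod 14)} = u_9 = 22.

22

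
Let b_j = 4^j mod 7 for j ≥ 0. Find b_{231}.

b_0 = 1,  b_1 = 4,  b_2 = 2,  b_3 = 1.
The sequence repeats with period 3.
So b_{231} = b_{0 + ((231-0) mod 3)} = b_0 = 1.

1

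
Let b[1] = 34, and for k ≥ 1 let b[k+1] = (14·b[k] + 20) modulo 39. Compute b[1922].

13

We have b[1] = 34, b[2] = 28, b[3] = 22, b[4] = 16, b[5] = 10, b[6] = 4, b[7] = 37, b[8] = 31, b[9] = 25, b[10] = 19, b[11] = 13, b[12] = 7, b[13] = 1, b[14] = 34.
The sequence repeats with period 13.
So b[1922] = b[1 + ((1922-1) mod 13)] = b[11] = 13.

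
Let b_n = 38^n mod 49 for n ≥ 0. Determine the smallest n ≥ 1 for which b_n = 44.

Listing terms: b_0 = 1; b_1 = 38; b_2 = 23; b_3 = 41; b_4 = 39; b_5 = 12; b_6 = 15; b_7 = 31; b_8 = 2; b_9 = 27; b_{10} = 46; b_{11} = 33; b_{12} = 29; b_{13} = 24; b_{14} = 30; b_{15} = 13; b_{16} = 4; b_{17} = 5; b_{18} = 43; b_{19} = 17; b_{20} = 9; b_{21} = 48; b_{22} = 11; b_{23} = 26; b_{24} = 8; b_{25} = 10; b_{26} = 37; b_{27} = 34; b_{28} = 18; b_{29} = 47; b_{30} = 22; b_{31} = 3; b_{32} = 16; b_{33} = 20; b_{34} = 25; b_{35} = 19; b_{36} = 36; b_{37} = 45; b_{38} = 44; b_{39} = 6; b_{40} = 32; b_{41} = 40; b_{42} = 1.
Since b_{42} = b_0 = 1, the sequence is periodic with period 42.
The value 44 first appears (with n ≥ 1) at b_{38}.

38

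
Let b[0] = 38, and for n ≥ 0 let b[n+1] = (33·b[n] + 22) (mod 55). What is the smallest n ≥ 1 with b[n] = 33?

4

Listing terms: b[0] = 38; b[1] = 11; b[2] = 0; b[3] = 22; b[4] = 33; b[5] = 11.
Since b[5] = b[1] = 11, the sequence is eventually periodic: after a pre-period of length 1 it cycles with period 4.
The value 33 first appears (with n ≥ 1) at b[4].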